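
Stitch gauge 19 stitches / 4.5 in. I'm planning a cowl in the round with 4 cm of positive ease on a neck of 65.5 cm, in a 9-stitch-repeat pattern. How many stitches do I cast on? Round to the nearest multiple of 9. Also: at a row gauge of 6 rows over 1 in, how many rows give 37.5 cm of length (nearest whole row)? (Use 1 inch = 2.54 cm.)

Finished = 65.5 + 4 = 69.5 cm.
69.5 cm × 1/2.54 = 27.36 inches.
19/4.5 = 4.222 sts per in; 27.36 × 4.222 = 115.53 sts.
Nearest multiple of 9 → 117.
37.5 cm = 14.76 inches; × 6 = 88.58 → 89 rows.

Cast on 117 stitches; work 89 rows.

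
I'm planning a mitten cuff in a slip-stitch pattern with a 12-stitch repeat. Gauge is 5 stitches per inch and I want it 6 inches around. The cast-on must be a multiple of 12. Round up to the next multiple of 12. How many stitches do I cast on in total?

5 / 1 = 5 sts per inch.
6 × 5 = 30.00 sts.
Next multiple of 12: 36.

36 stitches.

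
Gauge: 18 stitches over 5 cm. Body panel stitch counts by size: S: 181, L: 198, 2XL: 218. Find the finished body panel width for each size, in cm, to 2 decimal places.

S 50.28 cm; L 55.00 cm; 2XL 60.56 cm.

18/5 = 3.6 sts per cm.
S: 181 / 3.6 = 50.278 → 50.28 cm.
L: 198 / 3.6 = 55.000 → 55.00 cm.
2XL: 218 / 3.6 = 60.556 → 60.56 cm.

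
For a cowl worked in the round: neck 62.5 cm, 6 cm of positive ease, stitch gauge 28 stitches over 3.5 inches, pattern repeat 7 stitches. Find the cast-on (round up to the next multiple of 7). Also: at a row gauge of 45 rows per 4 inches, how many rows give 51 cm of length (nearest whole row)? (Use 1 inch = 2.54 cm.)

Finished = 62.5 + 6 = 68.5 cm.
68.5 cm × 1/2.54 = 26.97 inches.
28/3.5 = 8 sts per in; 26.97 × 8 = 215.75 sts.
Next multiple of 7 → 217.
51 cm = 20.08 inches; × 11.25 = 225.89 → 226 rows.

Cast on 217 stitches; work 226 rows.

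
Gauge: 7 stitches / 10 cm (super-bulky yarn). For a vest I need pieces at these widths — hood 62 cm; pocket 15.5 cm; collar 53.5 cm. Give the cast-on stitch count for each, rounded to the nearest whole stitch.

hood 43; pocket 11; collar 37.

Rate = 7/10 = 0.7 sts per cm.
hood: 62 × 0.7 = 43.40 → 43.
pocket: 15.5 × 0.7 = 10.85 → 11.
collar: 53.5 × 0.7 = 37.45 → 37.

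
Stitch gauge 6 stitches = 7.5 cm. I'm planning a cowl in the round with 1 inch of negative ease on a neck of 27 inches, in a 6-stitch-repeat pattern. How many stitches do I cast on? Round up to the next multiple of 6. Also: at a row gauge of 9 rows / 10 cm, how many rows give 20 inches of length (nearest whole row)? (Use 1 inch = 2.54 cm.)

Cast on 54 stitches; work 46 rows.

Finished = 27 − 1 = 26 inches.
26 inches × 2.54 = 66.04 cm.
6/7.5 = 0.8 sts per cm; 66.04 × 0.8 = 52.83 sts.
Next multiple of 6 → 54.
20 inches = 50.80 cm; × 0.9 = 45.72 → 46 rows.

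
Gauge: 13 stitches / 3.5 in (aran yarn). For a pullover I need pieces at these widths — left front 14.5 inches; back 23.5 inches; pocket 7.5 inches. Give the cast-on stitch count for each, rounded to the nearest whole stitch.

left front 54; back 87; pocket 28.

Rate = 13/3.5 = 3.714 sts per in.
left front: 14.5 × 3.714 = 53.86 → 54.
back: 23.5 × 3.714 = 87.29 → 87.
pocket: 7.5 × 3.714 = 27.86 → 28.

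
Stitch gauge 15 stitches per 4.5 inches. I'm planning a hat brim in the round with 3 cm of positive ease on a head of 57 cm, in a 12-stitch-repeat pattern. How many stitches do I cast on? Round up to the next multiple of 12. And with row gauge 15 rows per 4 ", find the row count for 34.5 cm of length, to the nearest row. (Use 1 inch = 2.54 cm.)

Finished = 57 + 3 = 60 cm.
60 cm × 1/2.54 = 23.62 inches.
15/4.5 = 3.333 sts per in; 23.62 × 3.333 = 78.74 sts.
Next multiple of 12 → 84.
34.5 cm = 13.58 inches; × 3.75 = 50.94 → 51 rows.

Cast on 84 stitches; work 51 rows.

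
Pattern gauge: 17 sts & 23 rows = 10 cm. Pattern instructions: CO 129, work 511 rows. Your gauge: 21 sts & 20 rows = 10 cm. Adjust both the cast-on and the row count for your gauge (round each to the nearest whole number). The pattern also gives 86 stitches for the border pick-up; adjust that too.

Stitches: 129 × 21/17 = 159.35 → 159.
Rows: 511 × 20/23 = 444.35 → 444.
border pick-up: 86 × 21/17 = 106.24 → 106.

Cast on 159 stitches; work 444 rows; border pick-up 106 stitches.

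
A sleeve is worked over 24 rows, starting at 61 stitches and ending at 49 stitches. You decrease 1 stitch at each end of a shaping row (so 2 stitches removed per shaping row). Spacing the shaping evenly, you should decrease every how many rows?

Stitches to remove: |49 − 61| = 12.
Shaping rows needed: 12 / 2 = 6.
24 rows / 6 = every 4 rows.

Decrease every 4th row.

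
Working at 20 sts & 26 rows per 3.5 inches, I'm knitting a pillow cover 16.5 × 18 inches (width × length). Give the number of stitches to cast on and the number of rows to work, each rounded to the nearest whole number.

Stitch gauge = 20/3.5 = 5.714 sts/in; 16.5 × 5.714 = 94.29 → 94 sts.
Row gauge = 26/3.5 = 7.429 rows/in; 18 × 7.429 = 133.71 → 134 rows.

Cast on 94 stitches and work 134 rows.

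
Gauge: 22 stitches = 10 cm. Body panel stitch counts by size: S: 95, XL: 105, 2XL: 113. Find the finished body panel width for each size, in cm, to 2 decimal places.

22/10 = 2.2 sts per cm.
S: 95 / 2.2 = 43.182 → 43.18 cm.
XL: 105 / 2.2 = 47.727 → 47.73 cm.
2XL: 113 / 2.2 = 51.364 → 51.36 cm.

S 43.18 cm; XL 47.73 cm; 2XL 51.36 cm.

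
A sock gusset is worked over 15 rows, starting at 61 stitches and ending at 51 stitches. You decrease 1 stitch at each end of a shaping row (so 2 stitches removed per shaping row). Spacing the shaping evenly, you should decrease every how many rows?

Decrease every 3rd row.

Stitches to remove: |51 − 61| = 10.
Shaping rows needed: 10 / 2 = 5.
15 rows / 5 = every 3 rows.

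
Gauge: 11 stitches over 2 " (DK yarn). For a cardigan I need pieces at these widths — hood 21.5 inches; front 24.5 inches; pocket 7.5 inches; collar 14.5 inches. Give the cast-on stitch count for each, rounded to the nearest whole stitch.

hood 118; front 135; pocket 41; collar 80.

Rate = 11/2 = 5.5 sts per in.
hood: 21.5 × 5.5 = 118.25 → 118.
front: 24.5 × 5.5 = 134.75 → 135.
pocket: 7.5 × 5.5 = 41.25 → 41.
collar: 14.5 × 5.5 = 79.75 → 80.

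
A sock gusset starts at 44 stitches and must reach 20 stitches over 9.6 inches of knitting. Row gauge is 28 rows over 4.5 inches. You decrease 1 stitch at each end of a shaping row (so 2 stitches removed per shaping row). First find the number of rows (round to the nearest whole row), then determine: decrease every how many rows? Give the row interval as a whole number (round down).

Rows = 9.6 × 6.222 = 59.7 → 60 rows.
Stitches to remove: 24 → 12 shaping rows (at 2 st each).
60 / 12 = 5.00 → every 5 rows.

Decrease every 5th row.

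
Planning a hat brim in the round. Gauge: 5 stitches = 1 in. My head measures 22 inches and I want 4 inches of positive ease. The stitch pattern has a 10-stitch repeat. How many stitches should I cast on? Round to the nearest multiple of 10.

Finished = 22 + 4 = 26 inches.
5 / 1 = 5 sts/in.
26 × 5 = 130.00 sts.
Nearest multiple of 10: 130.

130 stitches.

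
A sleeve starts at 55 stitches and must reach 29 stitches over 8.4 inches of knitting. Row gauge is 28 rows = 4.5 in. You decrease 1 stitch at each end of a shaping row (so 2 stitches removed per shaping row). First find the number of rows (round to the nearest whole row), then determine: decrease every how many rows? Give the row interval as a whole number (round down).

Rows = 8.4 × 6.222 = 52.3 → 52 rows.
Stitches to remove: 26 → 13 shaping rows (at 2 st each).
52 / 13 = 4.00 → every 4 rows.

Decrease every 4th row.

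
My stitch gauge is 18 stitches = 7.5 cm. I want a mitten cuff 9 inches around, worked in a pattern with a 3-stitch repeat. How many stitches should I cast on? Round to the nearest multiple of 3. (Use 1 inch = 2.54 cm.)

CO 54 sts.

9 in = 9 × 2.54 = 22.86 cm.
18 / 7.5 = 2.4 sts/cm.
22.86 × 2.4 = 54.86 sts.
→ 54.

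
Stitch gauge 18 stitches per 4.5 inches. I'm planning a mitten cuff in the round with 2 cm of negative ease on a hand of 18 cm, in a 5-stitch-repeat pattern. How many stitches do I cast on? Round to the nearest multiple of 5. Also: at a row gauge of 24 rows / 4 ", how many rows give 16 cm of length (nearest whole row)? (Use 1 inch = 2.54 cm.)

Finished = 18 − 2 = 16 cm.
16 cm × 1/2.54 = 6.30 inches.
18/4.5 = 4 sts per in; 6.30 × 4 = 25.20 sts.
Nearest multiple of 5 → 25.
16 cm = 6.30 inches; × 6 = 37.80 → 38 rows.

Cast on 25 stitches; work 38 rows.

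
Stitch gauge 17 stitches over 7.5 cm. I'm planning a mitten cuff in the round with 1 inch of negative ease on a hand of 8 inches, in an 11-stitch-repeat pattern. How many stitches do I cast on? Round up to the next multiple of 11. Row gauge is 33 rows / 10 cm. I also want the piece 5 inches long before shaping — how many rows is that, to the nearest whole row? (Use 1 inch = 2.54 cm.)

Cast on 44 stitches; work 42 rows.

Finished = 8 − 1 = 7 inches.
7 inches × 2.54 = 17.78 cm.
17/7.5 = 2.267 sts per cm; 17.78 × 2.267 = 40.30 sts.
Next multiple of 11 → 44.
5 inches = 12.70 cm; × 3.3 = 41.91 → 42 rows.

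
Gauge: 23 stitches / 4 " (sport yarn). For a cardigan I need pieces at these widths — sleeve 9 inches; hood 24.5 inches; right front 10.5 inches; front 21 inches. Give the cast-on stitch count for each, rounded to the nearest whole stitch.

Rate = 23/4 = 5.75 sts per in.
sleeve: 9 × 5.75 = 51.75 → 52.
hood: 24.5 × 5.75 = 140.88 → 141.
right front: 10.5 × 5.75 = 60.38 → 60.
front: 21 × 5.75 = 120.75 → 121.

sleeve 52; hood 141; right front 60; front 121.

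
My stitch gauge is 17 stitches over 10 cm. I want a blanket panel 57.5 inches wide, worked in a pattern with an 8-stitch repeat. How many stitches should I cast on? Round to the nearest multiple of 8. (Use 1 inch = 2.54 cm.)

57.5 in = 57.5 × 2.54 = 146.05 cm.
17 / 10 = 1.7 sts/cm.
146.05 × 1.7 = 248.28 sts.
→ 248.

Cast on 248 stitches.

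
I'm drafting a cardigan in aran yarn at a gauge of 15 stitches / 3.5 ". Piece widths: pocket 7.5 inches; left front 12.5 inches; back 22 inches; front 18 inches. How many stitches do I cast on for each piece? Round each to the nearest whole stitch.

Rate = 15/3.5 = 4.286 sts per in.
pocket: 7.5 × 4.286 = 32.14 → 32.
left front: 12.5 × 4.286 = 53.57 → 54.
back: 22 × 4.286 = 94.29 → 94.
front: 18 × 4.286 = 77.14 → 77.

pocket 32; left front 54; back 94; front 77.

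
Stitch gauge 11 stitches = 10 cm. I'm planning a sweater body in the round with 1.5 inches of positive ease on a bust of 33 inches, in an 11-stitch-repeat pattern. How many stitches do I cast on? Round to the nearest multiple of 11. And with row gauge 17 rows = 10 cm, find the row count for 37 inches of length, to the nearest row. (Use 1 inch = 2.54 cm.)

Cast on 99 stitches; work 160 rows.

Finished = 33 + 1.5 = 34.5 inches.
34.5 inches × 2.54 = 87.63 cm.
11/10 = 1.1 sts per cm; 87.63 × 1.1 = 96.39 sts.
Nearest multiple of 11 → 99.
37 inches = 93.98 cm; × 1.7 = 159.77 → 160 rows.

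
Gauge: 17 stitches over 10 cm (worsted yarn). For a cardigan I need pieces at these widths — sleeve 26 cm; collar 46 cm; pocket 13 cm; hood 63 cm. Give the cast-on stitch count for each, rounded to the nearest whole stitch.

Rate = 17/10 = 1.7 sts per cm.
sleeve: 26 × 1.7 = 44.20 → 44.
collar: 46 × 1.7 = 78.20 → 78.
pocket: 13 × 1.7 = 22.10 → 22.
hood: 63 × 1.7 = 107.10 → 107.

sleeve 44; collar 78; pocket 22; hood 107.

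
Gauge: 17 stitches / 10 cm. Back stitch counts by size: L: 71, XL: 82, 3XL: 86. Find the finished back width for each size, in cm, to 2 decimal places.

17/10 = 1.7 sts per cm.
L: 71 / 1.7 = 41.765 → 41.76 cm.
XL: 82 / 1.7 = 48.235 → 48.24 cm.
3XL: 86 / 1.7 = 50.588 → 50.59 cm.

L 41.76 cm; XL 48.24 cm; 3XL 50.59 cm.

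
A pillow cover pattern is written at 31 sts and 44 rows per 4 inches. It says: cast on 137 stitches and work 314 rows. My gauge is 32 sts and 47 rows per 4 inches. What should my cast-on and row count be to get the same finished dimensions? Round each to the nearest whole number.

Cast on 141 stitches; work 335 rows.

Stitches: 137 × 32/31 = 141.42 → 141.
Rows: 314 × 47/44 = 335.41 → 335.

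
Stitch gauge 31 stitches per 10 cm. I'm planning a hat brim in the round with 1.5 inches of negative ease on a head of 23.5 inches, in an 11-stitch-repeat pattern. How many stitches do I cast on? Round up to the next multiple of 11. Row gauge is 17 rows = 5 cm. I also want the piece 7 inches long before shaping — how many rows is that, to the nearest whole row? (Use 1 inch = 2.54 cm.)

Cast on 176 stitches; work 60 rows.

Finished = 23.5 − 1.5 = 22 inches.
22 inches × 2.54 = 55.88 cm.
31/10 = 3.1 sts per cm; 55.88 × 3.1 = 173.23 sts.
Next multiple of 11 → 176.
7 inches = 17.78 cm; × 3.4 = 60.45 → 60 rows.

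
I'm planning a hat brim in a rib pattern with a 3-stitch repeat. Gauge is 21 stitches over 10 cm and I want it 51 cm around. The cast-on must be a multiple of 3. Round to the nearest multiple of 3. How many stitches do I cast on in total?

21 / 10 = 2.1 sts per cm.
51 × 2.1 = 107.10 sts.
Nearest multiple of 3: 108.

108 stitches.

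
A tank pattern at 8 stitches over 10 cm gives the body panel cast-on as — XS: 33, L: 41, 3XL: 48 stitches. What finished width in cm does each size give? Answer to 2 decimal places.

8/10 = 0.8 sts per cm.
XS: 33 / 0.8 = 41.250 → 41.25 cm.
L: 41 / 0.8 = 51.250 → 51.25 cm.
3XL: 48 / 0.8 = 60.000 → 60.00 cm.

XS 41.25 cm; L 51.25 cm; 3XL 60.00 cm.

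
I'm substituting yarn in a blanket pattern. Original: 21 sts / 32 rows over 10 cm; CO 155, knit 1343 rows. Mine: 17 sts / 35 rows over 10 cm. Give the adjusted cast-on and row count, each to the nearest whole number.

Cast on 125 stitches; work 1469 rows.

Stitches: 155 × 17/21 = 125.48 → 125.
Rows: 1343 × 35/32 = 1468.91 → 1469.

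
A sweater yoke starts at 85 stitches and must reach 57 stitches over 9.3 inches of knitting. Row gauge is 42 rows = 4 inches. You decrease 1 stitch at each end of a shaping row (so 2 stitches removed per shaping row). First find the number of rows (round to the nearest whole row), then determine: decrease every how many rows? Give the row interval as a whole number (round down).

Rows = 9.3 × 10.5 = 97.7 → 98 rows.
Stitches to remove: 28 → 14 shaping rows (at 2 st each).
98 / 14 = 7.00 → every 7 rows.

Decrease every 7th row.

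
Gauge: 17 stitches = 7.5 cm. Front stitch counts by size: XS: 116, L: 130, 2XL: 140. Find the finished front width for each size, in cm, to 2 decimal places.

17/7.5 = 2.267 sts per cm.
XS: 116 / 2.267 = 51.176 → 51.18 cm.
L: 130 / 2.267 = 57.353 → 57.35 cm.
2XL: 140 / 2.267 = 61.765 → 61.76 cm.

XS 51.18 cm; L 57.35 cm; 2XL 61.76 cm.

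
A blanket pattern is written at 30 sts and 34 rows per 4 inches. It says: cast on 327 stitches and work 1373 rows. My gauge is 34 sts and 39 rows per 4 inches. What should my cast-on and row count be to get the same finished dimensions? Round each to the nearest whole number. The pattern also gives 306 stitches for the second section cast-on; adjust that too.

Stitches: 327 × 34/30 = 370.60 → 371.
Rows: 1373 × 39/34 = 1574.91 → 1575.
second section cast-on: 306 × 34/30 = 346.80 → 347.

Cast on 371 stitches; work 1575 rows; second section cast-on 347 stitches.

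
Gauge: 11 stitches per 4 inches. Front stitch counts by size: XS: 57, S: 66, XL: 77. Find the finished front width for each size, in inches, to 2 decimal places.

XS 20.73 inches; S 24.00 inches; XL 28.00 inches.

11/4 = 2.75 sts per in.
XS: 57 / 2.75 = 20.727 → 20.73 in.
S: 66 / 2.75 = 24.000 → 24.00 in.
XL: 77 / 2.75 = 28.000 → 28.00 in.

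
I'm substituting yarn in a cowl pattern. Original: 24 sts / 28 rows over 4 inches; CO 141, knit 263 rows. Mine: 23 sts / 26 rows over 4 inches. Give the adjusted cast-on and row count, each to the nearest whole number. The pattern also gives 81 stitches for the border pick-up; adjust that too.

Cast on 135 stitches; work 244 rows; border pick-up 78 stitches.

Stitches: 141 × 23/24 = 135.12 → 135.
Rows: 263 × 26/28 = 244.21 → 244.
border pick-up: 81 × 23/24 = 77.62 → 78.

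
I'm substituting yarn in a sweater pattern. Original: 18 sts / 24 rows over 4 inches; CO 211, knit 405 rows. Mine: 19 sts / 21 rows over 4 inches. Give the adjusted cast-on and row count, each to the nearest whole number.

Cast on 223 stitches; work 354 rows.

Stitches: 211 × 19/18 = 222.72 → 223.
Rows: 405 × 21/24 = 354.38 → 354.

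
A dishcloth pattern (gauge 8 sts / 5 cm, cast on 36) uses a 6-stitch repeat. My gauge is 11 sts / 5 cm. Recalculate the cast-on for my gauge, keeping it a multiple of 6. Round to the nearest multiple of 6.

Cast on 48 stitches.

36 × 11 / 8 = 49.50.
Nearest multiple of 6: 48.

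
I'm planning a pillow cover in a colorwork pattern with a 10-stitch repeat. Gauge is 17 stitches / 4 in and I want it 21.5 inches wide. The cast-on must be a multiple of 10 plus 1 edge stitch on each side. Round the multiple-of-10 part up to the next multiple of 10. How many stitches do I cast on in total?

CO 92 sts.

17 / 4 = 4.25 sts per inch.
21.5 × 4.25 = 91.38 sts.
Less 2 edge sts → 89.38 for the repeat.
Next multiple of 10: 90.
Add back 2 edge sts → 92.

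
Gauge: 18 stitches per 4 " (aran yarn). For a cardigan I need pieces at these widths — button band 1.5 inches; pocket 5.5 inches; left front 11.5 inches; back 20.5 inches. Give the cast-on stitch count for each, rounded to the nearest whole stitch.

button band 7; pocket 25; left front 52; back 92.

Rate = 18/4 = 4.5 sts per in.
button band: 1.5 × 4.5 = 6.75 → 7.
pocket: 5.5 × 4.5 = 24.75 → 25.
left front: 11.5 × 4.5 = 51.75 → 52.
back: 20.5 × 4.5 = 92.25 → 92.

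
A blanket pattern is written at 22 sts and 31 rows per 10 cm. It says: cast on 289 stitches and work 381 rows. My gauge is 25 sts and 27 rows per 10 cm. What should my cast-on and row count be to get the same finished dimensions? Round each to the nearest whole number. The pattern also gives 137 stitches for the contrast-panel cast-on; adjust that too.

Stitches: 289 × 25/22 = 328.41 → 328.
Rows: 381 × 27/31 = 331.84 → 332.
contrast-panel cast-on: 137 × 25/22 = 155.68 → 156.

Cast on 328 stitches; work 332 rows; contrast-panel cast-on 156 stitches.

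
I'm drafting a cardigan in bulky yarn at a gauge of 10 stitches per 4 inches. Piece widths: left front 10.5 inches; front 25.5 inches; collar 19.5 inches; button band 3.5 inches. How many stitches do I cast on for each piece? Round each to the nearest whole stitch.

Rate = 10/4 = 2.5 sts per in.
left front: 10.5 × 2.5 = 26.25 → 26.
front: 25.5 × 2.5 = 63.75 → 64.
collar: 19.5 × 2.5 = 48.75 → 49.
button band: 3.5 × 2.5 = 8.75 → 9.

left front 26; front 64; collar 49; button band 9.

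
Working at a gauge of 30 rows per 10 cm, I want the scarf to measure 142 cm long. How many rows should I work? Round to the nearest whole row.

30 rows / 10 cm = 3 rows per cm.
142 × 3 = 426.00 rows.

426 rows.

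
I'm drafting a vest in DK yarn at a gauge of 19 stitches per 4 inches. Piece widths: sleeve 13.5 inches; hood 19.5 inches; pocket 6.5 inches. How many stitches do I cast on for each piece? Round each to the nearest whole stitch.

Rate = 19/4 = 4.75 sts per in.
sleeve: 13.5 × 4.75 = 64.12 → 64.
hood: 19.5 × 4.75 = 92.62 → 93.
pocket: 6.5 × 4.75 = 30.88 → 31.

sleeve 64; hood 93; pocket 31.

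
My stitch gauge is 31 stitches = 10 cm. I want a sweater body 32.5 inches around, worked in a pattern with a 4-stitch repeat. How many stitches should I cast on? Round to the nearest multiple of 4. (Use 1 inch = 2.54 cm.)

256 stitches.

32.5 in = 32.5 × 2.54 = 82.55 cm.
31 / 10 = 3.1 sts/cm.
82.55 × 3.1 = 255.91 sts.
→ 256.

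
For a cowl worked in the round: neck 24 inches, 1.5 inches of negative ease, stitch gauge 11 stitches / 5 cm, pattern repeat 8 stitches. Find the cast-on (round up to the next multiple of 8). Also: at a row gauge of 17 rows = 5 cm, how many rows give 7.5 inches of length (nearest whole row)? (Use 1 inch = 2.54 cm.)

Finished = 24 − 1.5 = 22.5 inches.
22.5 inches × 2.54 = 57.15 cm.
11/5 = 2.2 sts per cm; 57.15 × 2.2 = 125.73 sts.
Next multiple of 8 → 128.
7.5 inches = 19.05 cm; × 3.4 = 64.77 → 65 rows.

Cast on 128 stitches; work 65 rows.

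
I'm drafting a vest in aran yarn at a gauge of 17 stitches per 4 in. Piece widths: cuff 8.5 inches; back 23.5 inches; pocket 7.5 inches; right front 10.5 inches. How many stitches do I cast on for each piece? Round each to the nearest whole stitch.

Rate = 17/4 = 4.25 sts per in.
cuff: 8.5 × 4.25 = 36.12 → 36.
back: 23.5 × 4.25 = 99.88 → 100.
pocket: 7.5 × 4.25 = 31.88 → 32.
right front: 10.5 × 4.25 = 44.62 → 45.

cuff 36; back 100; pocket 32; right front 45.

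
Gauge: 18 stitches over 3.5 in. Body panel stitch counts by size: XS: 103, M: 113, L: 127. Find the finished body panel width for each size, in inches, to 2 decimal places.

18/3.5 = 5.143 sts per in.
XS: 103 / 5.143 = 20.028 → 20.03 in.
M: 113 / 5.143 = 21.972 → 21.97 in.
L: 127 / 5.143 = 24.694 → 24.69 in.

XS 20.03 inches; M 21.97 inches; L 24.69 inches.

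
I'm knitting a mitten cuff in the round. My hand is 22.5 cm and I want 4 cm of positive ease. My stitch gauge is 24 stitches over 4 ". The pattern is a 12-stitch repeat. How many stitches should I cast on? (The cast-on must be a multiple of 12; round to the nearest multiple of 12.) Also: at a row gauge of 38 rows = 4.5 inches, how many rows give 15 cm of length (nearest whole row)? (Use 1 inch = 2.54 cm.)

Finished = 22.5 + 4 = 26.5 cm.
26.5 cm × 1/2.54 = 10.43 inches.
24/4 = 6 sts per in; 10.43 × 6 = 62.60 sts.
Nearest multiple of 12 → 60.
15 cm = 5.91 inches; × 8.444 = 49.87 → 50 rows.

Cast on 60 stitches; work 50 rows.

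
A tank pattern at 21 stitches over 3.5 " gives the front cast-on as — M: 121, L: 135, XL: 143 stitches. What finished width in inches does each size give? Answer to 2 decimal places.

M 20.17 inches; L 22.50 inches; XL 23.83 inches.

21/3.5 = 6 sts per in.
M: 121 / 6 = 20.167 → 20.17 in.
L: 135 / 6 = 22.500 → 22.50 in.
XL: 143 / 6 = 23.833 → 23.83 in.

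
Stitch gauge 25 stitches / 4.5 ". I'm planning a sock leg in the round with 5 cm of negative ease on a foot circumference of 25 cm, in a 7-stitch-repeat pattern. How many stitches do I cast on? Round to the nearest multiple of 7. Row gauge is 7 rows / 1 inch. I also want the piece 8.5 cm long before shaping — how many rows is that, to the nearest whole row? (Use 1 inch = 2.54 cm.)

Finished = 25 − 5 = 20 cm.
20 cm × 1/2.54 = 7.87 inches.
25/4.5 = 5.556 sts per in; 7.87 × 5.556 = 43.74 sts.
Nearest multiple of 7 → 42.
8.5 cm = 3.35 inches; × 7 = 23.43 → 23 rows.

Cast on 42 stitches; work 23 rows.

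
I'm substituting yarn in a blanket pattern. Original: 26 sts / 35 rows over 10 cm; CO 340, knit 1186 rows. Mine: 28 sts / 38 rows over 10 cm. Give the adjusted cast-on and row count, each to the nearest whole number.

Cast on 366 stitches; work 1288 rows.

Stitches: 340 × 28/26 = 366.15 → 366.
Rows: 1186 × 38/35 = 1287.66 → 1288.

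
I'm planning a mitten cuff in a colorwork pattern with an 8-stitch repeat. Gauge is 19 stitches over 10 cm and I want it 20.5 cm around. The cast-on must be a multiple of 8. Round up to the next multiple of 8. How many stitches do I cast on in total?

19 / 10 = 1.9 sts per cm.
20.5 × 1.9 = 38.95 sts.
Next multiple of 8: 40.

CO 40 sts.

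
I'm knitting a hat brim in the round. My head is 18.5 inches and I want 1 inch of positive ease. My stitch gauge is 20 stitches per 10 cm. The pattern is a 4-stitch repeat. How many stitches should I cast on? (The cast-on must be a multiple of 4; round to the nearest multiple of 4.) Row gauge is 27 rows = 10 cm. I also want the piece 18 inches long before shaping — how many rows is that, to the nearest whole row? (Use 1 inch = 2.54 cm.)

Cast on 100 stitches; work 123 rows.

Finished = 18.5 + 1 = 19.5 inches.
19.5 inches × 2.54 = 49.53 cm.
20/10 = 2 sts per cm; 49.53 × 2 = 99.06 sts.
Nearest multiple of 4 → 100.
18 inches = 45.72 cm; × 2.7 = 123.44 → 123 rows.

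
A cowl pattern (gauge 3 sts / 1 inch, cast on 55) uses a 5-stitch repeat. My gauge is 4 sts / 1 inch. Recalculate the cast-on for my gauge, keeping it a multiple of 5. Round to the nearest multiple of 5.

55 × 4 / 3 = 73.33.
Nearest multiple of 5: 75.

CO 75 sts.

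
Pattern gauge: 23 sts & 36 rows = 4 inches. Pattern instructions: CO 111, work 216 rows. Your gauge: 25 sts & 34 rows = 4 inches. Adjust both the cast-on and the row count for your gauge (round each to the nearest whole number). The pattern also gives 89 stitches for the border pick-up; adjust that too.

Stitches: 111 × 25/23 = 120.65 → 121.
Rows: 216 × 34/36 = 204.00 → 204.
border pick-up: 89 × 25/23 = 96.74 → 97.

Cast on 121 stitches; work 204 rows; border pick-up 97 stitches.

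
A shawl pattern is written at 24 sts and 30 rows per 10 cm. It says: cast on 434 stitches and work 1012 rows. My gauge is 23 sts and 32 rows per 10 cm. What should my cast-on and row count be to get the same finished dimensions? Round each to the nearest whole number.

Cast on 416 stitches; work 1079 rows.

Stitches: 434 × 23/24 = 415.92 → 416.
Rows: 1012 × 32/30 = 1079.47 → 1079.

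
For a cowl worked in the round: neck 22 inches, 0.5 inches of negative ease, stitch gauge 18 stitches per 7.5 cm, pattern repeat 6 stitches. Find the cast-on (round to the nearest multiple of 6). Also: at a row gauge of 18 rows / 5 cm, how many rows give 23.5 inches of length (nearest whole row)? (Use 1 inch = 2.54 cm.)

Cast on 132 stitches; work 215 rows.

Finished = 22 − 0.5 = 21.5 inches.
21.5 inches × 2.54 = 54.61 cm.
18/7.5 = 2.4 sts per cm; 54.61 × 2.4 = 131.06 sts.
Nearest multiple of 6 → 132.
23.5 inches = 59.69 cm; × 3.6 = 214.88 → 215 rows.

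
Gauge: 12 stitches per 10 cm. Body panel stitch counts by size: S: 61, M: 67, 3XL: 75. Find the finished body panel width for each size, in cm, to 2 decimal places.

S 50.83 cm; M 55.83 cm; 3XL 62.50 cm.

12/10 = 1.2 sts per cm.
S: 61 / 1.2 = 50.833 → 50.83 cm.
M: 67 / 1.2 = 55.833 → 55.83 cm.
3XL: 75 / 1.2 = 62.500 → 62.50 cm.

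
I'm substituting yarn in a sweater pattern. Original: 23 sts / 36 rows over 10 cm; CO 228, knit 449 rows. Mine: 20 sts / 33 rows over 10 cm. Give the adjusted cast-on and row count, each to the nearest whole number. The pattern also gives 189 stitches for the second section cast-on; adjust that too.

Cast on 198 stitches; work 412 rows; second section cast-on 164 stitches.

Stitches: 228 × 20/23 = 198.26 → 198.
Rows: 449 × 33/36 = 411.58 → 412.
second section cast-on: 189 × 20/23 = 164.35 → 164.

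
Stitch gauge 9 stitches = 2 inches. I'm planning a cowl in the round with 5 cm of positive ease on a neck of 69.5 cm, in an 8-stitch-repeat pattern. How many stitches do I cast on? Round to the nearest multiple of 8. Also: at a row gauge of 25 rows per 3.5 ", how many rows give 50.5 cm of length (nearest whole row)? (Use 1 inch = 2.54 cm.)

Finished = 69.5 + 5 = 74.5 cm.
74.5 cm × 1/2.54 = 29.33 inches.
9/2 = 4.5 sts per in; 29.33 × 4.5 = 131.99 sts.
Nearest multiple of 8 → 128.
50.5 cm = 19.88 inches; × 7.143 = 142.01 → 142 rows.

Cast on 128 stitches; work 142 rows.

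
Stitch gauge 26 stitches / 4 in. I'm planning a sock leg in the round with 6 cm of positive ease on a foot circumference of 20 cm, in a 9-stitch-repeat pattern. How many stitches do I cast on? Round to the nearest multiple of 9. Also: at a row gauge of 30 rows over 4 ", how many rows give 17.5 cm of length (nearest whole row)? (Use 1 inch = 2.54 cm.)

Finished = 20 + 6 = 26 cm.
26 cm × 1/2.54 = 10.24 inches.
26/4 = 6.5 sts per in; 10.24 × 6.5 = 66.54 sts.
Nearest multiple of 9 → 63.
17.5 cm = 6.89 inches; × 7.5 = 51.67 → 52 rows.

Cast on 63 stitches; work 52 rows.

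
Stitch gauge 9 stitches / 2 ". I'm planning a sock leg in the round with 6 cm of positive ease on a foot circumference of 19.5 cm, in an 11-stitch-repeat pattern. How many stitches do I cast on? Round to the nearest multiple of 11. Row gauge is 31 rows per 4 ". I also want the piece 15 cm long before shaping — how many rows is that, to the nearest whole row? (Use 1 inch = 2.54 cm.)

Finished = 19.5 + 6 = 25.5 cm.
25.5 cm × 1/2.54 = 10.04 inches.
9/2 = 4.5 sts per in; 10.04 × 4.5 = 45.18 sts.
Nearest multiple of 11 → 44.
15 cm = 5.91 inches; × 7.75 = 45.77 → 46 rows.

Cast on 44 stitches; work 46 rows.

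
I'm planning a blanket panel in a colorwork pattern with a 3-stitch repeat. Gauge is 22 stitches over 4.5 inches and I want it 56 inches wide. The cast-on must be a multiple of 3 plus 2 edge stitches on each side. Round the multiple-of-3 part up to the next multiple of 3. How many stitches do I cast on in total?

Cast on 274 stitches.

22 / 4.5 = 4.889 sts per inch.
56 × 4.889 = 273.78 sts.
Less 4 edge sts → 269.78 for the repeat.
Next multiple of 3: 270.
Add back 4 edge sts → 274.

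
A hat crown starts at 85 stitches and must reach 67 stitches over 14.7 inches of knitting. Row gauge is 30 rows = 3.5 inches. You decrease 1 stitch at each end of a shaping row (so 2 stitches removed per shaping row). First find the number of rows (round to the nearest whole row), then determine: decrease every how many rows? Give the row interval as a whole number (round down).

Rows = 14.7 × 8.571 = 126.0 → 126 rows.
Stitches to remove: 18 → 9 shaping rows (at 2 st each).
126 / 9 = 14.00 → every 14 rows.

Decrease every 14th row.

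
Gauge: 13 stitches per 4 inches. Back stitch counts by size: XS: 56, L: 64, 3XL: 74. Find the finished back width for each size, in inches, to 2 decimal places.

13/4 = 3.25 sts per in.
XS: 56 / 3.25 = 17.231 → 17.23 in.
L: 64 / 3.25 = 19.692 → 19.69 in.
3XL: 74 / 3.25 = 22.769 → 22.77 in.

XS 17.23 inches; L 19.69 inches; 3XL 22.77 inches.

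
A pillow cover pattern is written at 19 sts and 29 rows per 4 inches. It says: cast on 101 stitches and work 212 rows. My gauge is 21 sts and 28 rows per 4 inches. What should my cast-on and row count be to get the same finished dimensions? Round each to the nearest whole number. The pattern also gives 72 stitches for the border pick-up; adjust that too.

Stitches: 101 × 21/19 = 111.63 → 112.
Rows: 212 × 28/29 = 204.69 → 205.
border pick-up: 72 × 21/19 = 79.58 → 80.

Cast on 112 stitches; work 205 rows; border pick-up 80 stitches.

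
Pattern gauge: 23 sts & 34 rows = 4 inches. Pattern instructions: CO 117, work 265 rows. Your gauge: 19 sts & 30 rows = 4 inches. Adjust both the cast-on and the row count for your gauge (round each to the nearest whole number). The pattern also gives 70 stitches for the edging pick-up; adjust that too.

Cast on 97 stitches; work 234 rows; edging pick-up 58 stitches.

Stitches: 117 × 19/23 = 96.65 → 97.
Rows: 265 × 30/34 = 233.82 → 234.
edging pick-up: 70 × 19/23 = 57.83 → 58.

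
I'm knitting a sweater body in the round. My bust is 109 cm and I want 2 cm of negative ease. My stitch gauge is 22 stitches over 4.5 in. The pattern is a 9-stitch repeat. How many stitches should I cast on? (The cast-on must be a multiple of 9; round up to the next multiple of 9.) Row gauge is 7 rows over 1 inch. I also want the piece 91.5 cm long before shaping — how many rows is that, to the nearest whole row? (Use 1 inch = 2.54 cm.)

Cast on 207 stitches; work 252 rows.

Finished = 109 − 2 = 107 cm.
107 cm × 1/2.54 = 42.13 inches.
22/4.5 = 4.889 sts per in; 42.13 × 4.889 = 205.95 sts.
Next multiple of 9 → 207.
91.5 cm = 36.02 inches; × 7 = 252.17 → 252 rows.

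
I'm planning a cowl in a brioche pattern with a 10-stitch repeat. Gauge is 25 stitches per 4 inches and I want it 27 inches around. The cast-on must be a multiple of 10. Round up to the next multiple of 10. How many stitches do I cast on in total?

25 / 4 = 6.25 sts per inch.
27 × 6.25 = 168.75 sts.
Next multiple of 10: 170.

CO 170 sts.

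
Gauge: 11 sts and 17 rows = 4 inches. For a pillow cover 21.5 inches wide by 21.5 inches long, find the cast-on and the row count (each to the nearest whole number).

Stitch gauge = 11/4 = 2.75 sts/in; 21.5 × 2.75 = 59.12 → 59 sts.
Row gauge = 17/4 = 4.25 rows/in; 21.5 × 4.25 = 91.38 → 91 rows.

Cast on 59 stitches and work 91 rows.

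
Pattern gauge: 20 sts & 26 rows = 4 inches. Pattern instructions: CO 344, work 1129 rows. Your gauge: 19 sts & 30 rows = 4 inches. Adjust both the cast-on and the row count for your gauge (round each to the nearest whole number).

Stitches: 344 × 19/20 = 326.80 → 327.
Rows: 1129 × 30/26 = 1302.69 → 1303.

Cast on 327 stitches; work 1303 rows.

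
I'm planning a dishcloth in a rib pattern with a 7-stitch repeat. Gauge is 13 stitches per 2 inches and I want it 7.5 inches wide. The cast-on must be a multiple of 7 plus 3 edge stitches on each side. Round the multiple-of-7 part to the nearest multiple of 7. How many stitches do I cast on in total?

13 / 2 = 6.5 sts per inch.
7.5 × 6.5 = 48.75 sts.
Less 6 edge sts → 42.75 for the repeat.
Nearest multiple of 7: 42.
Add back 6 edge sts → 48.

Cast on 48 stitches.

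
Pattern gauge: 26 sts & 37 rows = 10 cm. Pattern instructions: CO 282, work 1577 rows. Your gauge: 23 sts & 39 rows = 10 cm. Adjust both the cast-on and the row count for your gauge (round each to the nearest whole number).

Stitches: 282 × 23/26 = 249.46 → 249.
Rows: 1577 × 39/37 = 1662.24 → 1662.

Cast on 249 stitches; work 1662 rows.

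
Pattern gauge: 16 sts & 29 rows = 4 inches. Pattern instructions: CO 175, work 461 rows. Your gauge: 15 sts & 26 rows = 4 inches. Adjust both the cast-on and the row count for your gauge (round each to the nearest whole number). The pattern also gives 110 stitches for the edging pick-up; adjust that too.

Cast on 164 stitches; work 413 rows; edging pick-up 103 stitches.

Stitches: 175 × 15/16 = 164.06 → 164.
Rows: 461 × 26/29 = 413.31 → 413.
edging pick-up: 110 × 15/16 = 103.12 → 103.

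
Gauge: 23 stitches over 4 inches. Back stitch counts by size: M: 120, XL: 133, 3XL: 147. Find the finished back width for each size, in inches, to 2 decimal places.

23/4 = 5.75 sts per in.
M: 120 / 5.75 = 20.870 → 20.87 in.
XL: 133 / 5.75 = 23.130 → 23.13 in.
3XL: 147 / 5.75 = 25.565 → 25.57 in.

M 20.87 inches; XL 23.13 inches; 3XL 25.57 inches.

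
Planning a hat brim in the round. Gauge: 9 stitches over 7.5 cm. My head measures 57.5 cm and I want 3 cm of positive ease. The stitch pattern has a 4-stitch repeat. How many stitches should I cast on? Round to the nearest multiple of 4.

Finished = 57.5 + 3 = 60.5 cm.
9 / 7.5 = 1.2 sts/cm.
60.5 × 1.2 = 72.60 sts.
Nearest multiple of 4: 72.

Cast on 72 stitches.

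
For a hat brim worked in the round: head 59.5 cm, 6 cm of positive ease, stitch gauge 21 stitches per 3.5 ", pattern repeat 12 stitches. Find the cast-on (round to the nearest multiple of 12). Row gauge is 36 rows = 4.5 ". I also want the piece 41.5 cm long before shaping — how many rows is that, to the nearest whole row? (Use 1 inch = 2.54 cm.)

Finished = 59.5 + 6 = 65.5 cm.
65.5 cm × 1/2.54 = 25.79 inches.
21/3.5 = 6 sts per in; 25.79 × 6 = 154.72 sts.
Nearest multiple of 12 → 156.
41.5 cm = 16.34 inches; × 8 = 130.71 → 131 rows.

Cast on 156 stitches; work 131 rows.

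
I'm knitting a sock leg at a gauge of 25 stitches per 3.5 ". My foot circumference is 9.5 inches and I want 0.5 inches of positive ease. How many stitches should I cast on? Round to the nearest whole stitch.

Finished = 9.5 + 0.5 = 10 in.
25 / 3.5 = 7.143 sts per inch.
10.00 × 7.143 = 71.43 sts.
→ 71 sts.

Cast on 71 stitches.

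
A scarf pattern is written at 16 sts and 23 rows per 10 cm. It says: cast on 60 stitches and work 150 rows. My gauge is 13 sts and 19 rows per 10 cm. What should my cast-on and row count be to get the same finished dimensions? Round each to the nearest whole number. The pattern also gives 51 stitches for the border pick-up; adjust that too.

Stitches: 60 × 13/16 = 48.75 → 49.
Rows: 150 × 19/23 = 123.91 → 124.
border pick-up: 51 × 13/16 = 41.44 → 41.

Cast on 49 stitches; work 124 rows; border pick-up 41 stitches.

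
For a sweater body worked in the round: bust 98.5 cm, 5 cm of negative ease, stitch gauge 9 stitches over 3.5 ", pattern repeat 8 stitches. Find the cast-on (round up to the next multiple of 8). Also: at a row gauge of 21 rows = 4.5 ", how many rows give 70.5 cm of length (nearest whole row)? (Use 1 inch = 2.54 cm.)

Finished = 98.5 − 5 = 93.5 cm.
93.5 cm × 1/2.54 = 36.81 inches.
9/3.5 = 2.571 sts per in; 36.81 × 2.571 = 94.66 sts.
Next multiple of 8 → 96.
70.5 cm = 27.76 inches; × 4.667 = 129.53 → 130 rows.

Cast on 96 stitches; work 130 rows.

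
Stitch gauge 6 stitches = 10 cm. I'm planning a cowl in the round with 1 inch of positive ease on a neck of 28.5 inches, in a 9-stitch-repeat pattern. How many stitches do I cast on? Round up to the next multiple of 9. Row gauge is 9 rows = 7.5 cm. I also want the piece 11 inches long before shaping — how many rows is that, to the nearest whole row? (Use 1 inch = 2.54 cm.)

Finished = 28.5 + 1 = 29.5 inches.
29.5 inches × 2.54 = 74.93 cm.
6/10 = 0.6 sts per cm; 74.93 × 0.6 = 44.96 sts.
Next multiple of 9 → 45.
11 inches = 27.94 cm; × 1.2 = 33.53 → 34 rows.

Cast on 45 stitches; work 34 rows.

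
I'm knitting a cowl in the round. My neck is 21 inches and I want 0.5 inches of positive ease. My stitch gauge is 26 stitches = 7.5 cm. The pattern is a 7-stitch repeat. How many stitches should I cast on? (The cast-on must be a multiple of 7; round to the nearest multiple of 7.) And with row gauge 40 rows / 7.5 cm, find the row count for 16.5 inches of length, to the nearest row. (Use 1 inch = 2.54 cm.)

Finished = 21 + 0.5 = 21.5 inches.
21.5 inches × 2.54 = 54.61 cm.
26/7.5 = 3.467 sts per cm; 54.61 × 3.467 = 189.31 sts.
Nearest multiple of 7 → 189.
16.5 inches = 41.91 cm; × 5.333 = 223.52 → 224 rows.

Cast on 189 stitches; work 224 rows.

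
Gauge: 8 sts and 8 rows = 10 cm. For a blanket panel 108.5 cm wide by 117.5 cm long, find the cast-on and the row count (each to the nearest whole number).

Stitch gauge = 8/10 = 0.8 sts/cm; 108.5 × 0.8 = 86.80 → 87 sts.
Row gauge = 8/10 = 0.8 rows/cm; 117.5 × 0.8 = 94.00 → 94 rows.

Cast on 87 stitches and work 94 rows.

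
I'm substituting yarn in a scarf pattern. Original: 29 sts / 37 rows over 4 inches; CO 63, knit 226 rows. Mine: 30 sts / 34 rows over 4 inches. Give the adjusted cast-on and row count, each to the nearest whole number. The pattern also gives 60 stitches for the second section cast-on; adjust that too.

Stitches: 63 × 30/29 = 65.17 → 65.
Rows: 226 × 34/37 = 207.68 → 208.
second section cast-on: 60 × 30/29 = 62.07 → 62.

Cast on 65 stitches; work 208 rows; second section cast-on 62 stitches.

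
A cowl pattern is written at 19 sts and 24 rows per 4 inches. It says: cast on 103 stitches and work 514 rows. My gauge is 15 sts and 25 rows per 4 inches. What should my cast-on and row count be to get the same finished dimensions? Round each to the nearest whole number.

Stitches: 103 × 15/19 = 81.32 → 81.
Rows: 514 × 25/24 = 535.42 → 535.

Cast on 81 stitches; work 535 rows.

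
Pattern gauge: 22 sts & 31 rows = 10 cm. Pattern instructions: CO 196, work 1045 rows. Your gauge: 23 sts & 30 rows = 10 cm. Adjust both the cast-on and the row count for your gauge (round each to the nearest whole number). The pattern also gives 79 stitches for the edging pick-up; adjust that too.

Stitches: 196 × 23/22 = 204.91 → 205.
Rows: 1045 × 30/31 = 1011.29 → 1011.
edging pick-up: 79 × 23/22 = 82.59 → 83.

Cast on 205 stitches; work 1011 rows; edging pick-up 83 stitches.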